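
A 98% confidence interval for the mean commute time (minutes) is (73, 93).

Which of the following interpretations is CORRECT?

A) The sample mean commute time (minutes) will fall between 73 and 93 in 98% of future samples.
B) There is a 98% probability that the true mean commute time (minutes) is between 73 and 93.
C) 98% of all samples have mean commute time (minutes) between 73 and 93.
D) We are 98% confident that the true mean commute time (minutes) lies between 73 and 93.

A confidence interval represents our confidence in the procedure, not a probability statement about the parameter.

Key concept: If we repeated this sampling process many times and computed a 98% CI each time, about 98% of those intervals would contain the true population parameter.

For this specific interval (73, 93):
- Midpoint (point estimate): 83
- Margin of error: 10

The correct interpretation is the one stating confidence that the true parameter lies in the interval — option D.

D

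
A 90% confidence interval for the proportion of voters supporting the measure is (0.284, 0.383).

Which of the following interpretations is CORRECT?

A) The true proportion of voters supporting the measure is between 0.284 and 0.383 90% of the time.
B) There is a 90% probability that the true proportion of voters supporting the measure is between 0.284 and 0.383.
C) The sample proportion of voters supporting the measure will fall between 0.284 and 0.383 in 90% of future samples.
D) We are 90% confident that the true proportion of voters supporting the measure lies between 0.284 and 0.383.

A confidence interval represents our confidence in the procedure, not a probability statement about the parameter.

Key concept: If we repeated this sampling process many times and computed a 90% CI each time, about 90% of those intervals would contain the true population parameter.

For this specific interval (0.284, 0.383):
- Midpoint (point estimate): 0.3335
- Margin of error: 0.0495

The correct interpretation is the one stating confidence that the true parameter lies in the interval — option D.

D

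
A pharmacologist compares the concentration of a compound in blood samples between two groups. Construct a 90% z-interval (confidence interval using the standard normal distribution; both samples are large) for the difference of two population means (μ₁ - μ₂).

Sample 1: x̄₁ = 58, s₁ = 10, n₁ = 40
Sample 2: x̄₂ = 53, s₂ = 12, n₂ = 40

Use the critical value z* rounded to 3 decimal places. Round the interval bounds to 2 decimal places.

Both samples are large (n₁ = 40 ≥ 30, n₂ = 40 ≥ 30), so a z-interval for the difference of means applies.

Point estimate: x̄₁ - x̄₂ = 58 - 53 = 5

Standard error: SE = √(s₁²/n₁ + s₂²/n₂)
= √(10²/40 + 12²/40)
= √(2.500000 + 3.600000)
= 2.469818

For 90% confidence, z* = 1.645 (from standard normal table)
Margin of error: E = z* × SE = 1.645 × 2.469818 = 4.0629

Z-interval: (x̄₁ - x̄₂) ± E = 5 ± 4.0629 = (0.9371, 9.0629)

Rounded to 2 decimal places:

(0.94, 9.06)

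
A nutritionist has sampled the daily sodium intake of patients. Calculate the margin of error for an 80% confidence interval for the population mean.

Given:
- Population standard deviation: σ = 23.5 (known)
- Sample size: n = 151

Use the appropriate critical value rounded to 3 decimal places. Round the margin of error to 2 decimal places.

The population standard deviation σ is known, so use the z-interval margin of error formula.

For 80% confidence, z* = 1.282 (from standard normal table)

Margin of error formula for z-interval: E = z* × σ/√n

E = 1.282 × 23.5/√151
  = 1.282 × 1.912403
  = 2.4517

Rounded to 2 decimal places:

2.45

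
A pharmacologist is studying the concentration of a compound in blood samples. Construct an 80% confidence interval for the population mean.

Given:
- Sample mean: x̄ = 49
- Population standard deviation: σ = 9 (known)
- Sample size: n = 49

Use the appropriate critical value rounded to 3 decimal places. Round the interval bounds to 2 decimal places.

The population standard deviation σ is known, so use a z-interval (standard normal critical value).

For 80% confidence, z* = 1.282 (from standard normal table)

Standard error: SE = σ/√n = 9/√49 = 1.285714

Margin of error: E = z* × SE = 1.282 × 1.285714 = 1.6483

Z-interval: x̄ ± E = 49 ± 1.6483 = (47.3517, 50.6483)

Rounded to 2 decimal places:

(47.35, 50.65)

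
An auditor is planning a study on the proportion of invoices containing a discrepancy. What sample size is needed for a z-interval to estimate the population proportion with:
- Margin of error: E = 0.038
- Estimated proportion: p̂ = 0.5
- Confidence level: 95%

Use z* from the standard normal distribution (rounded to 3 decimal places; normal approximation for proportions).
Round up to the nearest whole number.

Using z* for proportion z-interval (normal approximation).

For 95% confidence, z* = 1.96 (from standard normal table)

Sample size formula for proportion z-interval: n = z*²p̂(1-p̂)/E²

n = 1.96² × 0.5 × 0.5 / 0.038²
  = 3.8416 × 0.25 / 0.001444
  = 665.0970

Round up to the nearest whole number: n = 666

666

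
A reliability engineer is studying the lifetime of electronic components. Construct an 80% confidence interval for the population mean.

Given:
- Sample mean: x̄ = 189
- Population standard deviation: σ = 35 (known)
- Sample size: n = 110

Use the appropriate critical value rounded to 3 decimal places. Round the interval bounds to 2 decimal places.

The population standard deviation σ is known, so use a z-interval (standard normal critical value).

For 80% confidence, z* = 1.282 (from standard normal table)

Standard error: SE = σ/√n = 35/√110 = 3.337119

Margin of error: E = z* × SE = 1.282 × 3.337119 = 4.2782

Z-interval: x̄ ± E = 189 ± 4.2782 = (184.7218, 193.2782)

Rounded to 2 decimal places:

(184.72, 193.28)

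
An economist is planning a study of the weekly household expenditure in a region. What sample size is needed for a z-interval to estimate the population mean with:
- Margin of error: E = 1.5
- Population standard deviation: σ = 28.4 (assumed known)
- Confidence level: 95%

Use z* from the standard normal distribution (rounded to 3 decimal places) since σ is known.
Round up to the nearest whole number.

Using z* since population σ is known (z-interval formula).

For 95% confidence, z* = 1.96 (from standard normal table)

Sample size formula for z-interval: n = (z*σ/E)²

n = (1.96 × 28.4 / 1.5)²
  = (37.109333)²
  = 1377.1026

Round up to the nearest whole number: n = 1378

1378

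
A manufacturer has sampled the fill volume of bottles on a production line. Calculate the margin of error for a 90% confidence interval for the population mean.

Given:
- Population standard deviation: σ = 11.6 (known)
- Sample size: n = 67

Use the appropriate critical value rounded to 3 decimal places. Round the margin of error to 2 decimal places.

The population standard deviation σ is known, so use the z-interval margin of error formula.

For 90% confidence, z* = 1.645 (from standard normal table)

Margin of error formula for z-interval: E = z* × σ/√n

E = 1.645 × 11.6/√67
  = 1.645 × 1.417166
  = 2.3312

Rounded to 2 decimal places:

2.33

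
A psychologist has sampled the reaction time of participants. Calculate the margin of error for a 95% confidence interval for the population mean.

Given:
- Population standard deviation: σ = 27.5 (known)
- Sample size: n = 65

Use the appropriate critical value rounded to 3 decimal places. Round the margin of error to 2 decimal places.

The population standard deviation σ is known, so use the z-interval margin of error formula.

For 95% confidence, z* = 1.96 (from standard normal table)

Margin of error formula for z-interval: E = z* × σ/√n

E = 1.96 × 27.5/√65
  = 1.96 × 3.410955
  = 6.6855

Rounded to 2 decimal places:

6.69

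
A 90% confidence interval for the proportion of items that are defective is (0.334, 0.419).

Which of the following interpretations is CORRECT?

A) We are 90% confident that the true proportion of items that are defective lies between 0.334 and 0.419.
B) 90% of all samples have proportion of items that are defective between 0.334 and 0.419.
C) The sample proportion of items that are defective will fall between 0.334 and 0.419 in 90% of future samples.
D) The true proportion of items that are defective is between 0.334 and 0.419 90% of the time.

A confidence interval represents our confidence in the procedure, not a probability statement about the parameter.

Key concept: If we repeated this sampling process many times and computed a 90% CI each time, about 90% of those intervals would contain the true population parameter.

For this specific interval (0.334, 0.419):
- Midpoint (point estimate): 0.3765
- Margin of error: 0.0425

The correct interpretation is the one stating confidence that the true parameter lies in the interval — option A.

A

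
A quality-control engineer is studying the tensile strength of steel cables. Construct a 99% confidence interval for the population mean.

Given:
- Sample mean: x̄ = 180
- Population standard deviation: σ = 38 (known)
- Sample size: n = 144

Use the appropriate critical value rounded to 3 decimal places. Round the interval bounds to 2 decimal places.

The population standard deviation σ is known, so use a z-interval (standard normal critical value).

For 99% confidence, z* = 2.576 (from standard normal table)

Standard error: SE = σ/√n = 38/√144 = 3.166667

Margin of error: E = z* × SE = 2.576 × 3.166667 = 8.1573

Z-interval: x̄ ± E = 180 ± 8.1573 = (171.8427, 188.1573)

Rounded to 2 decimal places:

(171.84, 188.16)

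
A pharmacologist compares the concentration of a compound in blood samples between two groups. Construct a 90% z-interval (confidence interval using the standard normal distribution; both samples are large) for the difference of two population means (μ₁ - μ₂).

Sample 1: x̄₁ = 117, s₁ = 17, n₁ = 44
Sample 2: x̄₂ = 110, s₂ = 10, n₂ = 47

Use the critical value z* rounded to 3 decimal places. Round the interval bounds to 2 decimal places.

Both samples are large (n₁ = 44 ≥ 30, n₂ = 47 ≥ 30), so a z-interval for the difference of means applies.

Point estimate: x̄₁ - x̄₂ = 117 - 110 = 7

Standard error: SE = √(s₁²/n₁ + s₂²/n₂)
= √(17²/44 + 10²/47)
= √(6.568182 + 2.127660)
= 2.948871

For 90% confidence, z* = 1.645 (from standard normal table)
Margin of error: E = z* × SE = 1.645 × 2.948871 = 4.8509

Z-interval: (x̄₁ - x̄₂) ± E = 7 ± 4.8509 = (2.1491, 11.8509)

Rounded to 2 decimal places:

(2.15, 11.85)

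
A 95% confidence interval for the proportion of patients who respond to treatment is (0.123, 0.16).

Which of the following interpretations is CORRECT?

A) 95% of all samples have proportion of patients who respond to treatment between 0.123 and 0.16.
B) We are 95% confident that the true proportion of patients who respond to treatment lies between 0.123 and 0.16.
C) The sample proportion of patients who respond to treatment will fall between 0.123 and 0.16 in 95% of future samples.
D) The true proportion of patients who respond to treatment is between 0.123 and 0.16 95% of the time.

A confidence interval represents our confidence in the procedure, not a probability statement about the parameter.

Key concept: If we repeated this sampling process many times and computed a 95% CI each time, about 95% of those intervals would contain the true population parameter.

For this specific interval (0.123, 0.16):
- Midpoint (point estimate): 0.1415
- Margin of error: 0.0185

The correct interpretation is the one stating confidence that the true parameter lies in the interval — option B.

B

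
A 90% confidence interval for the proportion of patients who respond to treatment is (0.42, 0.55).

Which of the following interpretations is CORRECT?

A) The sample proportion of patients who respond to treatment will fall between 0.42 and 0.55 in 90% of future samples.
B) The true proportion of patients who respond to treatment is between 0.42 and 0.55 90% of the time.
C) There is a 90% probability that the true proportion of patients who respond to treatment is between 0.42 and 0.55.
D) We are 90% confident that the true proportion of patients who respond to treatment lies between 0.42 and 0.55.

A confidence interval represents our confidence in the procedure, not a probability statement about the parameter.

Key concept: If we repeated this sampling process many times and computed a 90% CI each time, about 90% of those intervals would contain the true population parameter.

For this specific interval (0.42, 0.55):
- Midpoint (point estimate): 0.485
- Margin of error: 0.065

The correct interpretation is the one stating confidence that the true parameter lies in the interval — option D.

D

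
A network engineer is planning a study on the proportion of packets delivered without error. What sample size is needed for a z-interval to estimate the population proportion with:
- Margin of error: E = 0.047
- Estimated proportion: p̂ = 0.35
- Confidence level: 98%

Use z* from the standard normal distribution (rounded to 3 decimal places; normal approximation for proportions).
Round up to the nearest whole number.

Using z* for proportion z-interval (normal approximation).

For 98% confidence, z* = 2.326 (from standard normal table)

Sample size formula for proportion z-interval: n = z*²p̂(1-p̂)/E²

n = 2.326² × 0.35 × 0.65 / 0.047²
  = 5.410276 × 0.2275 / 0.002209
  = 557.1923

Round up to the nearest whole number: n = 558

558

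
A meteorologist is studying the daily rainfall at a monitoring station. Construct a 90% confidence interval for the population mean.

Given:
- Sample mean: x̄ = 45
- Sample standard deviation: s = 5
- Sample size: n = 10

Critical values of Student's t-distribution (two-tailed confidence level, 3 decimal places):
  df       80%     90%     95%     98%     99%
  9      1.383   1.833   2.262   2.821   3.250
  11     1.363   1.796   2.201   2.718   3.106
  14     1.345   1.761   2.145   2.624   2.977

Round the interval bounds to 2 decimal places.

The population standard deviation σ is unknown (only the sample standard deviation s is given), so use a t-interval with df = n - 1 = 10 - 1 = 9.

For 90% confidence with df = 9, t* = 1.833 (from t-table)

Standard error: SE = s/√n = 5/√10 = 1.581139

Margin of error: E = t* × SE = 1.833 × 1.581139 = 2.8982

T-interval: x̄ ± E = 45 ± 2.8982 = (42.1018, 47.8982)

Rounded to 2 decimal places:

(42.10, 47.90)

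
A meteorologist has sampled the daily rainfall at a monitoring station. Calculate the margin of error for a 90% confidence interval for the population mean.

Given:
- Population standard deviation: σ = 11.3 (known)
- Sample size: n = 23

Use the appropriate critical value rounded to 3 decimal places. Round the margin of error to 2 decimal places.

The population standard deviation σ is known, so use the z-interval margin of error formula.

For 90% confidence, z* = 1.645 (from standard normal table)

Margin of error formula for z-interval: E = z* × σ/√n

E = 1.645 × 11.3/√23
  = 1.645 × 2.356213
  = 3.8760

Rounded to 2 decimal places:

3.88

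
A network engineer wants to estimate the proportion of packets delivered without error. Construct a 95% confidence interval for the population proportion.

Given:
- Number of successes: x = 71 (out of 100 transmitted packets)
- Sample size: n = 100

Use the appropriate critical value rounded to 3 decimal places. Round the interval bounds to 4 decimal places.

Sample proportion: p̂ = 71/100 = 0.710000

Check conditions for normal approximation:
  np̂ = 71 ≥ 10 ✓
  n(1-p̂) = 29 ≥ 10 ✓

The sample is large enough, so use a z-interval (normal approximation) for the proportion.

For 95% confidence, z* = 1.96 (from standard normal table)

Standard error: SE = √(p̂(1-p̂)/n) = √(0.710000×0.290000/100) = 0.04537621

Margin of error: E = z* × SE = 1.96 × 0.04537621 = 0.088937

Z-interval: p̂ ± E = 0.710000 ± 0.088937 = (0.621063, 0.798937)

Rounded to 4 decimal places:

(0.6211, 0.7989)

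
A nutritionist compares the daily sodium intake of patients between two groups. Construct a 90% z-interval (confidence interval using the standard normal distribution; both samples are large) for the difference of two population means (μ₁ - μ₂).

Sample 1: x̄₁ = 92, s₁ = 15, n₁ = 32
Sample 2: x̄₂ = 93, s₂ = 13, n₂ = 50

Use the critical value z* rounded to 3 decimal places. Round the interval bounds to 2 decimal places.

Both samples are large (n₁ = 32 ≥ 30, n₂ = 50 ≥ 30), so a z-interval for the difference of means applies.

Point estimate: x̄₁ - x̄₂ = 92 - 93 = -1

Standard error: SE = √(s₁²/n₁ + s₂²/n₂)
= √(15²/32 + 13²/50)
= √(7.031250 + 3.380000)
= 3.226647

For 90% confidence, z* = 1.645 (from standard normal table)
Margin of error: E = z* × SE = 1.645 × 3.226647 = 5.3078

Z-interval: (x̄₁ - x̄₂) ± E = -1 ± 5.3078 = (-6.3078, 4.3078)

Rounded to 2 decimal places:

(-6.31, 4.31)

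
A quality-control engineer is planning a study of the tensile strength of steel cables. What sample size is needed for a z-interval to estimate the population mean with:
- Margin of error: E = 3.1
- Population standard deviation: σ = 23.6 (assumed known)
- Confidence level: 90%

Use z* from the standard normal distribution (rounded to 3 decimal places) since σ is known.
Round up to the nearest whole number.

Using z* since population σ is known (z-interval formula).

For 90% confidence, z* = 1.645 (from standard normal table)

Sample size formula for z-interval: n = (z*σ/E)²

n = (1.645 × 23.6 / 3.1)²
  = (12.523226)²
  = 156.8312

Round up to the nearest whole number: n = 157

157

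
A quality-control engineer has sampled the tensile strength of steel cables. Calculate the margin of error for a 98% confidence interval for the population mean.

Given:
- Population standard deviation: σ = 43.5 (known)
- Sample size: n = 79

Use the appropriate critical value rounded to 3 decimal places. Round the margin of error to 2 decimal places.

The population standard deviation σ is known, so use the z-interval margin of error formula.

For 98% confidence, z* = 2.326 (from standard normal table)

Margin of error formula for z-interval: E = z* × σ/√n

E = 2.326 × 43.5/√79
  = 2.326 × 4.894132
  = 11.3838

Rounded to 2 decimal places:

11.38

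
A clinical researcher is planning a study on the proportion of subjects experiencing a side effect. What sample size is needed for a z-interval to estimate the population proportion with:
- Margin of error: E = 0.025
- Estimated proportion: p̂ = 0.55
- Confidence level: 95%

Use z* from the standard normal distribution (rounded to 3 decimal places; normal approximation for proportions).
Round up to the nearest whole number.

Using z* for proportion z-interval (normal approximation).

For 95% confidence, z* = 1.96 (from standard normal table)

Sample size formula for proportion z-interval: n = z*²p̂(1-p̂)/E²

n = 1.96² × 0.55 × 0.45 / 0.025²
  = 3.8416 × 0.2475 / 0.000625
  = 1521.2736

Round up to the nearest whole number: n = 1522

1522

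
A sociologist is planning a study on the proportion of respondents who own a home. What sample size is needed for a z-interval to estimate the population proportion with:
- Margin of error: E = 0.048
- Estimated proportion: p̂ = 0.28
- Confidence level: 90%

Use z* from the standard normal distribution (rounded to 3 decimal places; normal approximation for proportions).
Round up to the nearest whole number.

Using z* for proportion z-interval (normal approximation).

For 90% confidence, z* = 1.645 (from standard normal table)

Sample size formula for proportion z-interval: n = z*²p̂(1-p̂)/E²

n = 1.645² × 0.28 × 0.72 / 0.048²
  = 2.706025 × 0.2016 / 0.002304
  = 236.7772

Round up to the nearest whole number: n = 237

237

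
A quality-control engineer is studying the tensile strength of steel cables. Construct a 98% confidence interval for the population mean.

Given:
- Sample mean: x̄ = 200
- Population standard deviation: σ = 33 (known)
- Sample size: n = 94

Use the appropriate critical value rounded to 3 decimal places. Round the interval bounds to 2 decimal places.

The population standard deviation σ is known, so use a z-interval (standard normal critical value).

For 98% confidence, z* = 2.326 (from standard normal table)

Standard error: SE = σ/√n = 33/√94 = 3.403690

Margin of error: E = z* × SE = 2.326 × 3.403690 = 7.9170

Z-interval: x̄ ± E = 200 ± 7.9170 = (192.0830, 207.9170)

Rounded to 2 decimal places:

(192.08, 207.92)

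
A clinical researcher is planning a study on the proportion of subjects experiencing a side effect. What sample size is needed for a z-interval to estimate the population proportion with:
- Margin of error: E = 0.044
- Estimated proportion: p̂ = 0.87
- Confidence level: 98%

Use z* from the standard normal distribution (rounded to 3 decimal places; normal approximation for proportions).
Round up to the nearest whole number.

Using z* for proportion z-interval (normal approximation).

For 98% confidence, z* = 2.326 (from standard normal table)

Sample size formula for proportion z-interval: n = z*²p̂(1-p̂)/E²

n = 2.326² × 0.87 × 0.13 / 0.044²
  = 5.410276 × 0.1131 / 0.001936
  = 316.0652

Round up to the nearest whole number: n = 317

317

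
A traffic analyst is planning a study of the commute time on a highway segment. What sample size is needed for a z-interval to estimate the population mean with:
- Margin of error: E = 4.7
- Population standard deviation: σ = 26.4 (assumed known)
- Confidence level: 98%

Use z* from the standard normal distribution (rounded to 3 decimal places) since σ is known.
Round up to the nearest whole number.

Using z* since population σ is known (z-interval formula).

For 98% confidence, z* = 2.326 (from standard normal table)

Sample size formula for z-interval: n = (z*σ/E)²

n = (2.326 × 26.4 / 4.7)²
  = (13.065191)²
  = 170.6992

Round up to the nearest whole number: n = 171

171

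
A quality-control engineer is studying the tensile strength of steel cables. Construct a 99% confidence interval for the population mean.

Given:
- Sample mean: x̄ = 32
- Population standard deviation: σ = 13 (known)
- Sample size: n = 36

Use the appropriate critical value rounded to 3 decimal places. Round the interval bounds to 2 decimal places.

The population standard deviation σ is known, so use a z-interval (standard normal critical value).

For 99% confidence, z* = 2.576 (from standard normal table)

Standard error: SE = σ/√n = 13/√36 = 2.166667

Margin of error: E = z* × SE = 2.576 × 2.166667 = 5.5813

Z-interval: x̄ ± E = 32 ± 5.5813 = (26.4187, 37.5813)

Rounded to 2 decimal places:

(26.42, 37.58)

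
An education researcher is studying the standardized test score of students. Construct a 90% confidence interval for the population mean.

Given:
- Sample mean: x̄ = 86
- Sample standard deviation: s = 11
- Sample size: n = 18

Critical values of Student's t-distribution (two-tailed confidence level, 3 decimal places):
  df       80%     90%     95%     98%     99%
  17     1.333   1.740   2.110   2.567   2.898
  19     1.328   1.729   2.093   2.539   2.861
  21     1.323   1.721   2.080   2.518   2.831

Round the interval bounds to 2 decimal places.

The population standard deviation σ is unknown (only the sample standard deviation s is given), so use a t-interval with df = n - 1 = 18 - 1 = 17.

For 90% confidence with df = 17, t* = 1.740 (from t-table)

Standard error: SE = s/√n = 11/√18 = 2.592725

Margin of error: E = t* × SE = 1.740 × 2.592725 = 4.5113

T-interval: x̄ ± E = 86 ± 4.5113 = (81.4887, 90.5113)

Rounded to 2 decimal places:

(81.49, 90.51)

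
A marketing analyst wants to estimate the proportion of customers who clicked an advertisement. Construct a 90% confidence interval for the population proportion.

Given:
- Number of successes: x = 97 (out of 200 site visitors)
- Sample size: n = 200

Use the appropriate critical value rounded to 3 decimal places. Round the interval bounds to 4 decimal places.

Sample proportion: p̂ = 97/200 = 0.485000

Check conditions for normal approximation:
  np̂ = 97 ≥ 10 ✓
  n(1-p̂) = 103 ≥ 10 ✓

The sample is large enough, so use a z-interval (normal approximation) for the proportion.

For 90% confidence, z* = 1.645 (from standard normal table)

Standard error: SE = √(p̂(1-p̂)/n) = √(0.485000×0.515000/200) = 0.03533943

Margin of error: E = z* × SE = 1.645 × 0.03533943 = 0.058133

Z-interval: p̂ ± E = 0.485000 ± 0.058133 = (0.426867, 0.543133)

Rounded to 4 decimal places:

(0.4269, 0.5431)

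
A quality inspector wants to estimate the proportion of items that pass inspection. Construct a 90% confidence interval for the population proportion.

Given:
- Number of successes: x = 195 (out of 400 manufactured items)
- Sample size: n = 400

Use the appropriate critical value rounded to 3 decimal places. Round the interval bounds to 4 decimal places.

Sample proportion: p̂ = 195/400 = 0.487500

Check conditions for normal approximation:
  np̂ = 195 ≥ 10 ✓
  n(1-p̂) = 205 ≥ 10 ✓

The sample is large enough, so use a z-interval (normal approximation) for the proportion.

For 90% confidence, z* = 1.645 (from standard normal table)

Standard error: SE = √(p̂(1-p̂)/n) = √(0.487500×0.512500/400) = 0.02499219

Margin of error: E = z* × SE = 1.645 × 0.02499219 = 0.041112

Z-interval: p̂ ± E = 0.487500 ± 0.041112 = (0.446388, 0.528612)

Rounded to 4 decimal places:

(0.4464, 0.5286)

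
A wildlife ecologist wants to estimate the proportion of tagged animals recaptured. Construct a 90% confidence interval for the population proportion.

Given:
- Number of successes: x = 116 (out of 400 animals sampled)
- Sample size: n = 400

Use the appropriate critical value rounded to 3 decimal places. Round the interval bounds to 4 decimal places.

Sample proportion: p̂ = 116/400 = 0.290000

Check conditions for normal approximation:
  np̂ = 116 ≥ 10 ✓
  n(1-p̂) = 284 ≥ 10 ✓

The sample is large enough, so use a z-interval (normal approximation) for the proportion.

For 90% confidence, z* = 1.645 (from standard normal table)

Standard error: SE = √(p̂(1-p̂)/n) = √(0.290000×0.710000/400) = 0.02268810

Margin of error: E = z* × SE = 1.645 × 0.02268810 = 0.037322

Z-interval: p̂ ± E = 0.290000 ± 0.037322 = (0.252678, 0.327322)

Rounded to 4 decimal places:

(0.2527, 0.3273)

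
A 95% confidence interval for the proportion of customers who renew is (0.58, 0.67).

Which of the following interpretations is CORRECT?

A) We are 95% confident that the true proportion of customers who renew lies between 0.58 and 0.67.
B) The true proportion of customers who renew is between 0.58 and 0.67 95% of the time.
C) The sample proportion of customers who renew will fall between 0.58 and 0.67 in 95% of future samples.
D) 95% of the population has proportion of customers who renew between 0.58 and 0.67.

A confidence interval represents our confidence in the procedure, not a probability statement about the parameter.

Key concept: If we repeated this sampling process many times and computed a 95% CI each time, about 95% of those intervals would contain the true population parameter.

For this specific interval (0.58, 0.67):
- Midpoint (point estimate): 0.625
- Margin of error: 0.045

The correct interpretation is the one stating confidence that the true parameter lies in the interval — option A.

A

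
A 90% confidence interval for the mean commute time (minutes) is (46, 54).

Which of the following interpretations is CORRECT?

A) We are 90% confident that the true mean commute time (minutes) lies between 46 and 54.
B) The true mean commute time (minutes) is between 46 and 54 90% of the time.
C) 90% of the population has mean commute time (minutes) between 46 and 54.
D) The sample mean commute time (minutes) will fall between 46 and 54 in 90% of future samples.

A confidence interval represents our confidence in the procedure, not a probability statement about the parameter.

Key concept: If we repeated this sampling process many times and computed a 90% CI each time, about 90% of those intervals would contain the true population parameter.

For this specific interval (46, 54):
- Midpoint (point estimate): 50
- Margin of error: 4

The correct interpretation is the one stating confidence that the true parameter lies in the interval — option A.

A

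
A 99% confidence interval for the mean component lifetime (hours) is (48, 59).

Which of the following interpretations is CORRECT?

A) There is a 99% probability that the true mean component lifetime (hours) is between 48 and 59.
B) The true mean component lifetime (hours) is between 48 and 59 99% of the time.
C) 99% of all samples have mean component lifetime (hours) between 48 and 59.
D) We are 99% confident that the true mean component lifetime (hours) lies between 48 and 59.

A confidence interval represents our confidence in the procedure, not a probability statement about the parameter.

Key concept: If we repeated this sampling process many times and computed a 99% CI each time, about 99% of those intervals would contain the true population parameter.

For this specific interval (48, 59):
- Midpoint (point estimate): 53.5
- Margin of error: 5.5

The correct interpretation is the one stating confidence that the true parameter lies in the interval — option D.

D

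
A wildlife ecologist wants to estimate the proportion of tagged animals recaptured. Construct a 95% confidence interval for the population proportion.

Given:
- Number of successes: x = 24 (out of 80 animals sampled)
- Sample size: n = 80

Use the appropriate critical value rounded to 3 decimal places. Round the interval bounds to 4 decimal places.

Sample proportion: p̂ = 24/80 = 0.300000

Check conditions for normal approximation:
  np̂ = 24 ≥ 10 ✓
  n(1-p̂) = 56 ≥ 10 ✓

The sample is large enough, so use a z-interval (normal approximation) for the proportion.

For 95% confidence, z* = 1.96 (from standard normal table)

Standard error: SE = √(p̂(1-p̂)/n) = √(0.300000×0.700000/80) = 0.05123475

Margin of error: E = z* × SE = 1.96 × 0.05123475 = 0.100420

Z-interval: p̂ ± E = 0.300000 ± 0.100420 = (0.199580, 0.400420)

Rounded to 4 decimal places:

(0.1996, 0.4004)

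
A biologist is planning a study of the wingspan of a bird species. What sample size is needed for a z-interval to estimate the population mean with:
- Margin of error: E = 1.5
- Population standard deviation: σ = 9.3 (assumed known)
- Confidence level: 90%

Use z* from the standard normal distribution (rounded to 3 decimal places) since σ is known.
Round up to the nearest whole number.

Using z* since population σ is known (z-interval formula).

For 90% confidence, z* = 1.645 (from standard normal table)

Sample size formula for z-interval: n = (z*σ/E)²

n = (1.645 × 9.3 / 1.5)²
  = (10.199000)²
  = 104.0196

Round up to the nearest whole number: n = 105

105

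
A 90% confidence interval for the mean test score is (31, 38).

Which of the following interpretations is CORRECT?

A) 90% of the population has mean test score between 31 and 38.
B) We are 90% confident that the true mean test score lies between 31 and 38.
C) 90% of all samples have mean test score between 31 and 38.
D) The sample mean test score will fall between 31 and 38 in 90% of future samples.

A confidence interval represents our confidence in the procedure, not a probability statement about the parameter.

Key concept: If we repeated this sampling process many times and computed a 90% CI each time, about 90% of those intervals would contain the true population parameter.

For this specific interval (31, 38):
- Midpoint (point estimate): 34.5
- Margin of error: 3.5

The correct interpretation is the one stating confidence that the true parameter lies in the interval — option B.

B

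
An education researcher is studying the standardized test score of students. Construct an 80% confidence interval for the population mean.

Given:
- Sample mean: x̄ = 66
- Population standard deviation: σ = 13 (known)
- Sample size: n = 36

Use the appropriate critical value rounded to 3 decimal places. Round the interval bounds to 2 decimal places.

The population standard deviation σ is known, so use a z-interval (standard normal critical value).

For 80% confidence, z* = 1.282 (from standard normal table)

Standard error: SE = σ/√n = 13/√36 = 2.166667

Margin of error: E = z* × SE = 1.282 × 2.166667 = 2.7777

Z-interval: x̄ ± E = 66 ± 2.7777 = (63.2223, 68.7777)

Rounded to 2 decimal places:

(63.22, 68.78)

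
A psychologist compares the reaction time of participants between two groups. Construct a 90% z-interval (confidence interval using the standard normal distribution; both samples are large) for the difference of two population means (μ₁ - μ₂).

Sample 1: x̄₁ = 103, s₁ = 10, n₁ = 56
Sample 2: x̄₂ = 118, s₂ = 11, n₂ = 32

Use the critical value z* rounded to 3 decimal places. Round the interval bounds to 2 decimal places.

Both samples are large (n₁ = 56 ≥ 30, n₂ = 32 ≥ 30), so a z-interval for the difference of means applies.

Point estimate: x̄₁ - x̄₂ = 103 - 118 = -15

Standard error: SE = √(s₁²/n₁ + s₂²/n₂)
= √(10²/56 + 11²/32)
= √(1.785714 + 3.781250)
= 2.359442

For 90% confidence, z* = 1.645 (from standard normal table)
Margin of error: E = z* × SE = 1.645 × 2.359442 = 3.8813

Z-interval: (x̄₁ - x̄₂) ± E = -15 ± 3.8813 = (-18.8813, -11.1187)

Rounded to 2 decimal places:

(-18.88, -11.12)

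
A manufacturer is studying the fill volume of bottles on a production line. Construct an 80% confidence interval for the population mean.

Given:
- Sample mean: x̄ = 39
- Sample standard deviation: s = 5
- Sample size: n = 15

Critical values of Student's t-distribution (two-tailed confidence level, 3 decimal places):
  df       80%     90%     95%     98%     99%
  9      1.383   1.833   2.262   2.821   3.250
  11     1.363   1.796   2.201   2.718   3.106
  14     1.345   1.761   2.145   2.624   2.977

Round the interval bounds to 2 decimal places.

The population standard deviation σ is unknown (only the sample standard deviation s is given), so use a t-interval with df = n - 1 = 15 - 1 = 14.

For 80% confidence with df = 14, t* = 1.345 (from t-table)

Standard error: SE = s/√n = 5/√15 = 1.290994

Margin of error: E = t* × SE = 1.345 × 1.290994 = 1.7364

T-interval: x̄ ± E = 39 ± 1.7364 = (37.2636, 40.7364)

Rounded to 2 decimal places:

(37.26, 40.74)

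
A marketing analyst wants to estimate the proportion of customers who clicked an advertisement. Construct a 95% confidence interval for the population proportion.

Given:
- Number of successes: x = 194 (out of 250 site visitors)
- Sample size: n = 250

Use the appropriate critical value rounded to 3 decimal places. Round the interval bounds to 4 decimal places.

Sample proportion: p̂ = 194/250 = 0.776000

Check conditions for normal approximation:
  np̂ = 194 ≥ 10 ✓
  n(1-p̂) = 56 ≥ 10 ✓

The sample is large enough, so use a z-interval (normal approximation) for the proportion.

For 95% confidence, z* = 1.96 (from standard normal table)

Standard error: SE = √(p̂(1-p̂)/n) = √(0.776000×0.224000/250) = 0.02636847

Margin of error: E = z* × SE = 1.96 × 0.02636847 = 0.051682

Z-interval: p̂ ± E = 0.776000 ± 0.051682 = (0.724318, 0.827682)

Rounded to 4 decimal places:

(0.7243, 0.8277)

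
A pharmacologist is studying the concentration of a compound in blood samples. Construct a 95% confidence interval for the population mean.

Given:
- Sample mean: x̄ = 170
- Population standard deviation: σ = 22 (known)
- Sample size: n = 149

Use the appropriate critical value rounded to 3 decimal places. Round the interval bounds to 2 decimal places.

The population standard deviation σ is known, so use a z-interval (standard normal critical value).

For 95% confidence, z* = 1.96 (from standard normal table)

Standard error: SE = σ/√n = 22/√149 = 1.802310

Margin of error: E = z* × SE = 1.96 × 1.802310 = 3.5325

Z-interval: x̄ ± E = 170 ± 3.5325 = (166.4675, 173.5325)

Rounded to 2 decimal places:

(166.47, 173.53)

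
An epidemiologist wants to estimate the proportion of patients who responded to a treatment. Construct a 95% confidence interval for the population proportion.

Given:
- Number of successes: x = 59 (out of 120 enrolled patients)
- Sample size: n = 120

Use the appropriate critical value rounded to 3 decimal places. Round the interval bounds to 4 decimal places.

Sample proportion: p̂ = 59/120 = 0.491667

Check conditions for normal approximation:
  np̂ = 59 ≥ 10 ✓
  n(1-p̂) = 61 ≥ 10 ✓

The sample is large enough, so use a z-interval (normal approximation) for the proportion.

For 95% confidence, z* = 1.96 (from standard normal table)

Standard error: SE = √(p̂(1-p̂)/n) = √(0.491667×0.508333/120) = 0.04563721

Margin of error: E = z* × SE = 1.96 × 0.04563721 = 0.089449

Z-interval: p̂ ± E = 0.491667 ± 0.089449 = (0.402218, 0.581116)

Rounded to 4 decimal places:

(0.4022, 0.5811)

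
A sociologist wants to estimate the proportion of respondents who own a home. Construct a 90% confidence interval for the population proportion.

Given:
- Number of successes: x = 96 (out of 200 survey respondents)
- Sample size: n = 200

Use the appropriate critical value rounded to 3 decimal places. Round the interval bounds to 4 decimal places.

Sample proportion: p̂ = 96/200 = 0.480000

Check conditions for normal approximation:
  np̂ = 96 ≥ 10 ✓
  n(1-p̂) = 104 ≥ 10 ✓

The sample is large enough, so use a z-interval (normal approximation) for the proportion.

For 90% confidence, z* = 1.645 (from standard normal table)

Standard error: SE = √(p̂(1-p̂)/n) = √(0.480000×0.520000/200) = 0.03532704

Margin of error: E = z* × SE = 1.645 × 0.03532704 = 0.058113

Z-interval: p̂ ± E = 0.480000 ± 0.058113 = (0.421887, 0.538113)

Rounded to 4 decimal places:

(0.4219, 0.5381)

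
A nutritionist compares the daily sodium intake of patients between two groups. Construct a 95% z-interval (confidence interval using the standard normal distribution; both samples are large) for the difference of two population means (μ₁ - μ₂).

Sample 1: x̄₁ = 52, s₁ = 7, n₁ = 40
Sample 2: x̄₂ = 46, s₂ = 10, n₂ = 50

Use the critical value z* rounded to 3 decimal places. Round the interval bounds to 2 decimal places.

Both samples are large (n₁ = 40 ≥ 30, n₂ = 50 ≥ 30), so a z-interval for the difference of means applies.

Point estimate: x̄₁ - x̄₂ = 52 - 46 = 6

Standard error: SE = √(s₁²/n₁ + s₂²/n₂)
= √(7²/40 + 10²/50)
= √(1.225000 + 2.000000)
= 1.795828

For 95% confidence, z* = 1.96 (from standard normal table)
Margin of error: E = z* × SE = 1.96 × 1.795828 = 3.5198

Z-interval: (x̄₁ - x̄₂) ± E = 6 ± 3.5198 = (2.4802, 9.5198)

Rounded to 2 decimal places:

(2.48, 9.52)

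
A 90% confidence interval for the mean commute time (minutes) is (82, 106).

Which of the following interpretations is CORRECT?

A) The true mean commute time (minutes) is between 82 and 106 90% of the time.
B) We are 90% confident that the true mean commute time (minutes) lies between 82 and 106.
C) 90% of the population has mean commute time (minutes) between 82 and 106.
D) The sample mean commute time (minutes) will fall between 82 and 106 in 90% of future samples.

A confidence interval represents our confidence in the procedure, not a probability statement about the parameter.

Key concept: If we repeated this sampling process many times and computed a 90% CI each time, about 90% of those intervals would contain the true population parameter.

For this specific interval (82, 106):
- Midpoint (point estimate): 94
- Margin of error: 12

The correct interpretation is the one stating confidence that the true parameter lies in the interval — option B.

B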